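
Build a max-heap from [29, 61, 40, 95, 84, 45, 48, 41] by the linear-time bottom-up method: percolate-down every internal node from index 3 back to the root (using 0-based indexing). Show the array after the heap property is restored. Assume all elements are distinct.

sift down from index 3: already satisfies heap property
sift down from index 2:
  40 vs larger child 48 at index 6, swap → [29, 61, 48, 95, 84, 45, 40, 41]
sift down from index 1:
  61 vs larger child 95 at index 3, swap → [29, 95, 48, 61, 84, 45, 40, 41]
sift down from index 0:
  29 vs larger child 95 at index 1, swap → [95, 29, 48, 61, 84, 45, 40, 41]
  29 vs larger child 84 at index 4, swap → [95, 84, 48, 61, 29, 45, 40, 41]

[95, 84, 48, 61, 29, 45, 40, 41]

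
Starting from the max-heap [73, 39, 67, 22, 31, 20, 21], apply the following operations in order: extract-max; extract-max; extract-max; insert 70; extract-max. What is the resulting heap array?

extract-max → returns 73:
  remove root 73; move last element 21 to root → [21, 39, 67, 22, 31, 20]
  21 vs larger child 67 at index 2, swap → [67, 39, 21, 22, 31, 20]
extract-max → returns 67:
  remove root 67; move last element 20 to root → [20, 39, 21, 22, 31]
  20 vs larger child 39 at index 1, swap → [39, 20, 21, 22, 31]
  20 vs larger child 31 at index 4, swap → [39, 31, 21, 22, 20]
extract-max → returns 39:
  remove root 39; move last element 20 to root → [20, 31, 21, 22]
  20 vs larger child 31 at index 1, swap → [31, 20, 21, 22]
  20 vs only child 22 at index 3, swap → [31, 22, 21, 20]
insert 70:
  append 70 at index 4 → [31, 22, 21, 20, 70]
  70 > parent 22 at index 1, swap → [31, 70, 21, 20, 22]
  70 > parent 31 at index 0, swap → [70, 31, 21, 20, 22]
extract-max → returns 70:
  remove root 70; move last element 22 to root → [22, 31, 21, 20]
  22 vs larger child 31 at index 1, swap → [31, 22, 21, 20]

[31, 22, 21, 20]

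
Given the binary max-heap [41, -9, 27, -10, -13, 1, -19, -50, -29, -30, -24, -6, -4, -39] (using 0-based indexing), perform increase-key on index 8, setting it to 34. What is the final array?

[41, 34, 27, -9, -13, 1, -19, -50, -10, -30, -24, -6, -4, -39]

set index 8 from -29 to 34 → [41, -9, 27, -10, -13, 1, -19, -50, 34, -30, -24, -6, -4, -39]
34 > parent -10 at index 3, swap → [41, -9, 27, 34, -13, 1, -19, -50, -10, -30, -24, -6, -4, -39]
34 > parent -9 at index 1, swap → [41, 34, 27, -9, -13, 1, -19, -50, -10, -30, -24, -6, -4, -39]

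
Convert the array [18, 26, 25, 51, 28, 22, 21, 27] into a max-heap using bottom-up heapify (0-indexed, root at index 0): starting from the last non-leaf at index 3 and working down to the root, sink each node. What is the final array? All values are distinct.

[51, 28, 25, 27, 18, 22, 21, 26]

sift down from index 3: already satisfies heap property
sift down from index 2: already satisfies heap property
sift down from index 1:
  26 vs larger child 51 at index 3, swap → [18, 51, 25, 26, 28, 22, 21, 27]
  26 vs only child 27 at index 7, swap → [18, 51, 25, 27, 28, 22, 21, 26]
sift down from index 0:
  18 vs larger child 51 at index 1, swap → [51, 18, 25, 27, 28, 22, 21, 26]
  18 vs larger child 28 at index 4, swap → [51, 28, 25, 27, 18, 22, 21, 26]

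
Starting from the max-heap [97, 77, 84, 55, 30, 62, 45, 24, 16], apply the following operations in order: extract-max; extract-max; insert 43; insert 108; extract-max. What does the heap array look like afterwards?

[77, 55, 62, 43, 30, 16, 45, 24]

extract-max → returns 97:
  remove root 97; move last element 16 to root → [16, 77, 84, 55, 30, 62, 45, 24]
  16 vs larger child 84 at index 2, swap → [84, 77, 16, 55, 30, 62, 45, 24]
  16 vs larger child 62 at index 5, swap → [84, 77, 62, 55, 30, 16, 45, 24]
extract-max → returns 84:
  remove root 84; move last element 24 to root → [24, 77, 62, 55, 30, 16, 45]
  24 vs larger child 77 at index 1, swap → [77, 24, 62, 55, 30, 16, 45]
  24 vs larger child 55 at index 3, swap → [77, 55, 62, 24, 30, 16, 45]
insert 43:
  append 43 at index 7 → [77, 55, 62, 24, 30, 16, 45, 43]
  43 > parent 24 at index 3, swap → [77, 55, 62, 43, 30, 16, 45, 24]
insert 108:
  append 108 at index 8 → [77, 55, 62, 43, 30, 16, 45, 24, 108]
  108 > parent 43 at index 3, swap → [77, 55, 62, 108, 30, 16, 45, 24, 43]
  108 > parent 55 at index 1, swap → [77, 108, 62, 55, 30, 16, 45, 24, 43]
  108 > parent 77 at index 0, swap → [108, 77, 62, 55, 30, 16, 45, 24, 43]
extract-max → returns 108:
  remove root 108; move last element 43 to root → [43, 77, 62, 55, 30, 16, 45, 24]
  43 vs larger child 77 at index 1, swap → [77, 43, 62, 55, 30, 16, 45, 24]
  43 vs larger child 55 at index 3, swap → [77, 55, 62, 43, 30, 16, 45, 24]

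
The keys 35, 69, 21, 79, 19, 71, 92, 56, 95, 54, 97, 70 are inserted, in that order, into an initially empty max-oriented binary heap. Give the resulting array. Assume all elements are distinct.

Insert 35:
  append 35 at index 0 → [35] (no swap needed)
Insert 69:
  append 69 at index 1 → [35, 69]
  69 > parent 35 at index 0, swap → [69, 35]
Insert 21:
  append 21 at index 2 → [69, 35, 21] (no swap needed)
Insert 79:
  append 79 at index 3 → [69, 35, 21, 79]
  79 > parent 35 at index 1, swap → [69, 79, 21, 35]
  79 > parent 69 at index 0, swap → [79, 69, 21, 35]
Insert 19:
  append 19 at index 4 → [79, 69, 21, 35, 19] (no swap needed)
Insert 71:
  append 71 at index 5 → [79, 69, 21, 35, 19, 71]
  71 > parent 21 at index 2, swap → [79, 69, 71, 35, 19, 21]
Insert 92:
  append 92 at index 6 → [79, 69, 71, 35, 19, 21, 92]
  92 > parent 71 at index 2, swap → [79, 69, 92, 35, 19, 21, 71]
  92 > parent 79 at index 0, swap → [92, 69, 79, 35, 19, 21, 71]
Insert 56:
  append 56 at index 7 → [92, 69, 79, 35, 19, 21, 71, 56]
  56 > parent 35 at index 3, swap → [92, 69, 79, 56, 19, 21, 71, 35]
Insert 95:
  append 95 at index 8 → [92, 69, 79, 56, 19, 21, 71, 35, 95]
  95 > parent 56 at index 3, swap → [92, 69, 79, 95, 19, 21, 71, 35, 56]
  95 > parent 69 at index 1, swap → [92, 95, 79, 69, 19, 21, 71, 35, 56]
  95 > parent 92 at index 0, swap → [95, 92, 79, 69, 19, 21, 71, 35, 56]
Insert 54:
  append 54 at index 9 → [95, 92, 79, 69, 19, 21, 71, 35, 56, 54]
  54 > parent 19 at index 4, swap → [95, 92, 79, 69, 54, 21, 71, 35, 56, 19]
Insert 97:
  append 97 at index 10 → [95, 92, 79, 69, 54, 21, 71, 35, 56, 19, 97]
  97 > parent 54 at index 4, swap → [95, 92, 79, 69, 97, 21, 71, 35, 56, 19, 54]
  97 > parent 92 at index 1, swap → [95, 97, 79, 69, 92, 21, 71, 35, 56, 19, 54]
  97 > parent 95 at index 0, swap → [97, 95, 79, 69, 92, 21, 71, 35, 56, 19, 54]
Insert 70:
  append 70 at index 11 → [97, 95, 79, 69, 92, 21, 71, 35, 56, 19, 54, 70]
  70 > parent 21 at index 5, swap → [97, 95, 79, 69, 92, 70, 71, 35, 56, 19, 54, 21]

[97, 95, 79, 69, 92, 70, 71, 35, 56, 19, 54, 21]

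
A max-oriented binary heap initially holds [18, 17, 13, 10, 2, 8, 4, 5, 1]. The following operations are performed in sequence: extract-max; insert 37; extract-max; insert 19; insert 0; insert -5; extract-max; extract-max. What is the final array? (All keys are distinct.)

[13, 10, 8, 5, 2, 0, 4, 1, -5]

extract-max → returns 18:
  remove root 18; move last element 1 to root → [1, 17, 13, 10, 2, 8, 4, 5]
  1 vs larger child 17 at index 1, swap → [17, 1, 13, 10, 2, 8, 4, 5]
  1 vs larger child 10 at index 3, swap → [17, 10, 13, 1, 2, 8, 4, 5]
  1 vs only child 5 at index 7, swap → [17, 10, 13, 5, 2, 8, 4, 1]
insert 37:
  append 37 at index 8 → [17, 10, 13, 5, 2, 8, 4, 1, 37]
  37 > parent 5 at index 3, swap → [17, 10, 13, 37, 2, 8, 4, 1, 5]
  37 > parent 10 at index 1, swap → [17, 37, 13, 10, 2, 8, 4, 1, 5]
  37 > parent 17 at index 0, swap → [37, 17, 13, 10, 2, 8, 4, 1, 5]
extract-max → returns 37:
  remove root 37; move last element 5 to root → [5, 17, 13, 10, 2, 8, 4, 1]
  5 vs larger child 17 at index 1, swap → [17, 5, 13, 10, 2, 8, 4, 1]
  5 vs larger child 10 at index 3, swap → [17, 10, 13, 5, 2, 8, 4, 1]
insert 19:
  append 19 at index 8 → [17, 10, 13, 5, 2, 8, 4, 1, 19]
  19 > parent 5 at index 3, swap → [17, 10, 13, 19, 2, 8, 4, 1, 5]
  19 > parent 10 at index 1, swap → [17, 19, 13, 10, 2, 8, 4, 1, 5]
  19 > parent 17 at index 0, swap → [19, 17, 13, 10, 2, 8, 4, 1, 5]
insert 0:
  append 0 at index 9 → [19, 17, 13, 10, 2, 8, 4, 1, 5, 0] (no swap needed)
insert -5:
  append -5 at index 10 → [19, 17, 13, 10, 2, 8, 4, 1, 5, 0, -5] (no swap needed)
extract-max → returns 19:
  remove root 19; move last element -5 to root → [-5, 17, 13, 10, 2, 8, 4, 1, 5, 0]
  -5 vs larger child 17 at index 1, swap → [17, -5, 13, 10, 2, 8, 4, 1, 5, 0]
  -5 vs larger child 10 at index 3, swap → [17, 10, 13, -5, 2, 8, 4, 1, 5, 0]
  -5 vs larger child 5 at index 8, swap → [17, 10, 13, 5, 2, 8, 4, 1, -5, 0]
extract-max → returns 17:
  remove root 17; move last element 0 to root → [0, 10, 13, 5, 2, 8, 4, 1, -5]
  0 vs larger child 13 at index 2, swap → [13, 10, 0, 5, 2, 8, 4, 1, -5]
  0 vs larger child 8 at index 5, swap → [13, 10, 8, 5, 2, 0, 4, 1, -5]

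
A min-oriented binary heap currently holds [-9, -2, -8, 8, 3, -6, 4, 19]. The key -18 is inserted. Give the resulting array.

[-18, -9, -8, -2, 3, -6, 4, 19, 8]

append -18 at index 8 → [-9, -2, -8, 8, 3, -6, 4, 19, -18]
-18 < parent 8 at index 3, swap → [-9, -2, -8, -18, 3, -6, 4, 19, 8]
-18 < parent -2 at index 1, swap → [-9, -18, -8, -2, 3, -6, 4, 19, 8]
-18 < parent -9 at index 0, swap → [-18, -9, -8, -2, 3, -6, 4, 19, 8]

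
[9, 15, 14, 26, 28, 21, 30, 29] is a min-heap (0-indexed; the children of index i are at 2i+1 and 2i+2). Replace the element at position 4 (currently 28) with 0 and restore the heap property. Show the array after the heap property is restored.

[0, 9, 14, 26, 15, 21, 30, 29]

set index 4 from 28 to 0 → [9, 15, 14, 26, 0, 21, 30, 29]
0 < parent 15 at index 1, swap → [9, 0, 14, 26, 15, 21, 30, 29]
0 < parent 9 at index 0, swap → [0, 9, 14, 26, 15, 21, 30, 29]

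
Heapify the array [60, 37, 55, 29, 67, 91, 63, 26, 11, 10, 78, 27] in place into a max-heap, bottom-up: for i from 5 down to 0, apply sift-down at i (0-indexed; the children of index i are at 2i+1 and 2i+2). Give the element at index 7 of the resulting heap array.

sift down from index 5: already satisfies heap property
sift down from index 4:
  67 vs larger child 78 at index 10, swap → [60, 37, 55, 29, 78, 91, 63, 26, 11, 10, 67, 27]
sift down from index 3: already satisfies heap property
sift down from index 2:
  55 vs larger child 91 at index 5, swap → [60, 37, 91, 29, 78, 55, 63, 26, 11, 10, 67, 27]
sift down from index 1:
  37 vs larger child 78 at index 4, swap → [60, 78, 91, 29, 37, 55, 63, 26, 11, 10, 67, 27]
  37 vs larger child 67 at index 10, swap → [60, 78, 91, 29, 67, 55, 63, 26, 11, 10, 37, 27]
sift down from index 0:
  60 vs larger child 91 at index 2, swap → [91, 78, 60, 29, 67, 55, 63, 26, 11, 10, 37, 27]
  60 vs larger child 63 at index 6, swap → [91, 78, 63, 29, 67, 55, 60, 26, 11, 10, 37, 27]
resulting array: [91, 78, 63, 29, 67, 55, 60, 26, 11, 10, 37, 27]

26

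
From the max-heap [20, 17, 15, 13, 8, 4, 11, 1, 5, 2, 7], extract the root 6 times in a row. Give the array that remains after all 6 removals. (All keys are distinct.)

extract-max #1 returns 20:
  remove root 20; move last element 7 to root → [7, 17, 15, 13, 8, 4, 11, 1, 5, 2]
  7 vs larger child 17 at index 1, swap → [17, 7, 15, 13, 8, 4, 11, 1, 5, 2]
  7 vs larger child 13 at index 3, swap → [17, 13, 15, 7, 8, 4, 11, 1, 5, 2]
extract-max #2 returns 17:
  remove root 17; move last element 2 to root → [2, 13, 15, 7, 8, 4, 11, 1, 5]
  2 vs larger child 15 at index 2, swap → [15, 13, 2, 7, 8, 4, 11, 1, 5]
  2 vs larger child 11 at index 6, swap → [15, 13, 11, 7, 8, 4, 2, 1, 5]
extract-max #3 returns 15:
  remove root 15; move last element 5 to root → [5, 13, 11, 7, 8, 4, 2, 1]
  5 vs larger child 13 at index 1, swap → [13, 5, 11, 7, 8, 4, 2, 1]
  5 vs larger child 8 at index 4, swap → [13, 8, 11, 7, 5, 4, 2, 1]
extract-max #4 returns 13:
  remove root 13; move last element 1 to root → [1, 8, 11, 7, 5, 4, 2]
  1 vs larger child 11 at index 2, swap → [11, 8, 1, 7, 5, 4, 2]
  1 vs larger child 4 at index 5, swap → [11, 8, 4, 7, 5, 1, 2]
extract-max #5 returns 11:
  remove root 11; move last element 2 to root → [2, 8, 4, 7, 5, 1]
  2 vs larger child 8 at index 1, swap → [8, 2, 4, 7, 5, 1]
  2 vs larger child 7 at index 3, swap → [8, 7, 4, 2, 5, 1]
extract-max #6 returns 8:
  remove root 8; move last element 1 to root → [1, 7, 4, 2, 5]
  1 vs larger child 7 at index 1, swap → [7, 1, 4, 2, 5]
  1 vs larger child 5 at index 4, swap → [7, 5, 4, 2, 1]

[7, 5, 4, 2, 1]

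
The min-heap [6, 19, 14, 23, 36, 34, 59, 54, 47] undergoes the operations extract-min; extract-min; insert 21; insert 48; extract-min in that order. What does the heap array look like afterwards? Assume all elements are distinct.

extract-min → returns 6:
  remove root 6; move last element 47 to root → [47, 19, 14, 23, 36, 34, 59, 54]
  47 vs smaller child 14 at index 2, swap → [14, 19, 47, 23, 36, 34, 59, 54]
  47 vs smaller child 34 at index 5, swap → [14, 19, 34, 23, 36, 47, 59, 54]
extract-min → returns 14:
  remove root 14; move last element 54 to root → [54, 19, 34, 23, 36, 47, 59]
  54 vs smaller child 19 at index 1, swap → [19, 54, 34, 23, 36, 47, 59]
  54 vs smaller child 23 at index 3, swap → [19, 23, 34, 54, 36, 47, 59]
insert 21:
  append 21 at index 7 → [19, 23, 34, 54, 36, 47, 59, 21]
  21 < parent 54 at index 3, swap → [19, 23, 34, 21, 36, 47, 59, 54]
  21 < parent 23 at index 1, swap → [19, 21, 34, 23, 36, 47, 59, 54]
insert 48:
  append 48 at index 8 → [19, 21, 34, 23, 36, 47, 59, 54, 48] (no swap needed)
extract-min → returns 19:
  remove root 19; move last element 48 to root → [48, 21, 34, 23, 36, 47, 59, 54]
  48 vs smaller child 21 at index 1, swap → [21, 48, 34, 23, 36, 47, 59, 54]
  48 vs smaller child 23 at index 3, swap → [21, 23, 34, 48, 36, 47, 59, 54]

[21, 23, 34, 48, 36, 47, 59, 54]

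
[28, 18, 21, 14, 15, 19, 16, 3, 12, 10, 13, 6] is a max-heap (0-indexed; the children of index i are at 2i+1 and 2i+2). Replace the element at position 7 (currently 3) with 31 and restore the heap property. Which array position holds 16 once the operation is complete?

6

set index 7 from 3 to 31 → [28, 18, 21, 14, 15, 19, 16, 31, 12, 10, 13, 6]
31 > parent 14 at index 3, swap → [28, 18, 21, 31, 15, 19, 16, 14, 12, 10, 13, 6]
31 > parent 18 at index 1, swap → [28, 31, 21, 18, 15, 19, 16, 14, 12, 10, 13, 6]
31 > parent 28 at index 0, swap → [31, 28, 21, 18, 15, 19, 16, 14, 12, 10, 13, 6]
resulting array: [31, 28, 21, 18, 15, 19, 16, 14, 12, 10, 13, 6]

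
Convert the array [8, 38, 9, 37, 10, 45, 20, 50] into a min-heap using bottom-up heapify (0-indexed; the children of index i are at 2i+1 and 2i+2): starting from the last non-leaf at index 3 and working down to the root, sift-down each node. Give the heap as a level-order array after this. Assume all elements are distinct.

[8, 10, 9, 37, 38, 45, 20, 50]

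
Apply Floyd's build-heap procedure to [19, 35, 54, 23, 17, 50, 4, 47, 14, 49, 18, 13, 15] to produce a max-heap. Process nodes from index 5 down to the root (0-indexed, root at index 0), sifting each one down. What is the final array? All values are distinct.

sift down from index 5: already satisfies heap property
sift down from index 4:
  17 vs larger child 49 at index 9, swap → [19, 35, 54, 23, 49, 50, 4, 47, 14, 17, 18, 13, 15]
sift down from index 3:
  23 vs larger child 47 at index 7, swap → [19, 35, 54, 47, 49, 50, 4, 23, 14, 17, 18, 13, 15]
sift down from index 2: already satisfies heap property
sift down from index 1:
  35 vs larger child 49 at index 4, swap → [19, 49, 54, 47, 35, 50, 4, 23, 14, 17, 18, 13, 15]
sift down from index 0:
  19 vs larger child 54 at index 2, swap → [54, 49, 19, 47, 35, 50, 4, 23, 14, 17, 18, 13, 15]
  19 vs larger child 50 at index 5, swap → [54, 49, 50, 47, 35, 19, 4, 23, 14, 17, 18, 13, 15]

[54, 49, 50, 47, 35, 19, 4, 23, 14, 17, 18, 13, 15]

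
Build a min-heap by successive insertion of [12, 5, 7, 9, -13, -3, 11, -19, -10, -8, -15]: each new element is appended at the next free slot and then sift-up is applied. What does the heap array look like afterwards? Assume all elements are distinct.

[-19, -15, -3, -10, -13, 7, 11, 12, 5, 9, -8]

Insert 12:
  append 12 at index 0 → [12] (no swap needed)
Insert 5:
  append 5 at index 1 → [12, 5]
  5 < parent 12 at index 0, swap → [5, 12]
Insert 7:
  append 7 at index 2 → [5, 12, 7] (no swap needed)
Insert 9:
  append 9 at index 3 → [5, 12, 7, 9]
  9 < parent 12 at index 1, swap → [5, 9, 7, 12]
Insert -13:
  append -13 at index 4 → [5, 9, 7, 12, -13]
  -13 < parent 9 at index 1, swap → [5, -13, 7, 12, 9]
  -13 < parent 5 at index 0, swap → [-13, 5, 7, 12, 9]
Insert -3:
  append -3 at index 5 → [-13, 5, 7, 12, 9, -3]
  -3 < parent 7 at index 2, swap → [-13, 5, -3, 12, 9, 7]
Insert 11:
  append 11 at index 6 → [-13, 5, -3, 12, 9, 7, 11] (no swap needed)
Insert -19:
  append -19 at index 7 → [-13, 5, -3, 12, 9, 7, 11, -19]
  -19 < parent 12 at index 3, swap → [-13, 5, -3, -19, 9, 7, 11, 12]
  -19 < parent 5 at index 1, swap → [-13, -19, -3, 5, 9, 7, 11, 12]
  -19 < parent -13 at index 0, swap → [-19, -13, -3, 5, 9, 7, 11, 12]
Insert -10:
  append -10 at index 8 → [-19, -13, -3, 5, 9, 7, 11, 12, -10]
  -10 < parent 5 at index 3, swap → [-19, -13, -3, -10, 9, 7, 11, 12, 5]
Insert -8:
  append -8 at index 9 → [-19, -13, -3, -10, 9, 7, 11, 12, 5, -8]
  -8 < parent 9 at index 4, swap → [-19, -13, -3, -10, -8, 7, 11, 12, 5, 9]
Insert -15:
  append -15 at index 10 → [-19, -13, -3, -10, -8, 7, 11, 12, 5, 9, -15]
  -15 < parent -8 at index 4, swap → [-19, -13, -3, -10, -15, 7, 11, 12, 5, 9, -8]
  -15 < parent -13 at index 1, swap → [-19, -15, -3, -10, -13, 7, 11, 12, 5, 9, -8]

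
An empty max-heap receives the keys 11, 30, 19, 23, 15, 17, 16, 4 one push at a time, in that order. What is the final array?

[30, 23, 19, 11, 15, 17, 16, 4]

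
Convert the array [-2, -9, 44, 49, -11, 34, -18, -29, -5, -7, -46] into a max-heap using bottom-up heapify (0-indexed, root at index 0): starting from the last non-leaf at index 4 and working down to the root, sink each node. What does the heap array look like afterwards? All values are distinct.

[49, -2, 44, -5, -7, 34, -18, -29, -9, -11, -46]

sift down from index 4:
  -11 vs larger child -7 at index 9, swap → [-2, -9, 44, 49, -7, 34, -18, -29, -5, -11, -46]
sift down from index 3: already satisfies heap property
sift down from index 2: already satisfies heap property
sift down from index 1:
  -9 vs larger child 49 at index 3, swap → [-2, 49, 44, -9, -7, 34, -18, -29, -5, -11, -46]
  -9 vs larger child -5 at index 8, swap → [-2, 49, 44, -5, -7, 34, -18, -29, -9, -11, -46]
sift down from index 0:
  -2 vs larger child 49 at index 1, swap → [49, -2, 44, -5, -7, 34, -18, -29, -9, -11, -46]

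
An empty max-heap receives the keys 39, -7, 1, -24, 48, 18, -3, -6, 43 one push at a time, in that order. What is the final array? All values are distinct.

Insert 39:
  append 39 at index 0 → [39] (no swap needed)
Insert -7:
  append -7 at index 1 → [39, -7] (no swap needed)
Insert 1:
  append 1 at index 2 → [39, -7, 1] (no swap needed)
Insert -24:
  append -24 at index 3 → [39, -7, 1, -24] (no swap needed)
Insert 48:
  append 48 at index 4 → [39, -7, 1, -24, 48]
  48 > parent -7 at index 1, swap → [39, 48, 1, -24, -7]
  48 > parent 39 at index 0, swap → [48, 39, 1, -24, -7]
Insert 18:
  append 18 at index 5 → [48, 39, 1, -24, -7, 18]
  18 > parent 1 at index 2, swap → [48, 39, 18, -24, -7, 1]
Insert -3:
  append -3 at index 6 → [48, 39, 18, -24, -7, 1, -3] (no swap needed)
Insert -6:
  append -6 at index 7 → [48, 39, 18, -24, -7, 1, -3, -6]
  -6 > parent -24 at index 3, swap → [48, 39, 18, -6, -7, 1, -3, -24]
Insert 43:
  append 43 at index 8 → [48, 39, 18, -6, -7, 1, -3, -24, 43]
  43 > parent -6 at index 3, swap → [48, 39, 18, 43, -7, 1, -3, -24, -6]
  43 > parent 39 at index 1, swap → [48, 43, 18, 39, -7, 1, -3, -24, -6]

[48, 43, 18, 39, -7, 1, -3, -24, -6]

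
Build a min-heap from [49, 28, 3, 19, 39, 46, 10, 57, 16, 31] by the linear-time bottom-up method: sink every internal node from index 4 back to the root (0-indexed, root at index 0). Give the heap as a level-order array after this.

sift down from index 4:
  39 vs only child 31 at index 9, swap → [49, 28, 3, 19, 31, 46, 10, 57, 16, 39]
sift down from index 3:
  19 vs smaller child 16 at index 8, swap → [49, 28, 3, 16, 31, 46, 10, 57, 19, 39]
sift down from index 2: already satisfies heap property
sift down from index 1:
  28 vs smaller child 16 at index 3, swap → [49, 16, 3, 28, 31, 46, 10, 57, 19, 39]
  28 vs smaller child 19 at index 8, swap → [49, 16, 3, 19, 31, 46, 10, 57, 28, 39]
sift down from index 0:
  49 vs smaller child 3 at index 2, swap → [3, 16, 49, 19, 31, 46, 10, 57, 28, 39]
  49 vs smaller child 10 at index 6, swap → [3, 16, 10, 19, 31, 46, 49, 57, 28, 39]

[3, 16, 10, 19, 31, 46, 49, 57, 28, 39]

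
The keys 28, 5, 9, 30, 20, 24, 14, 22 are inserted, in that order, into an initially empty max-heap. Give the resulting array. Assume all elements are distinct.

[30, 28, 24, 22, 20, 9, 14, 5]

Insert 28:
  append 28 at index 0 → [28] (no swap needed)
Insert 5:
  append 5 at index 1 → [28, 5] (no swap needed)
Insert 9:
  append 9 at index 2 → [28, 5, 9] (no swap needed)
Insert 30:
  append 30 at index 3 → [28, 5, 9, 30]
  30 > parent 5 at index 1, swap → [28, 30, 9, 5]
  30 > parent 28 at index 0, swap → [30, 28, 9, 5]
Insert 20:
  append 20 at index 4 → [30, 28, 9, 5, 20] (no swap needed)
Insert 24:
  append 24 at index 5 → [30, 28, 9, 5, 20, 24]
  24 > parent 9 at index 2, swap → [30, 28, 24, 5, 20, 9]
Insert 14:
  append 14 at index 6 → [30, 28, 24, 5, 20, 9, 14] (no swap needed)
Insert 22:
  append 22 at index 7 → [30, 28, 24, 5, 20, 9, 14, 22]
  22 > parent 5 at index 3, swap → [30, 28, 24, 22, 20, 9, 14, 5]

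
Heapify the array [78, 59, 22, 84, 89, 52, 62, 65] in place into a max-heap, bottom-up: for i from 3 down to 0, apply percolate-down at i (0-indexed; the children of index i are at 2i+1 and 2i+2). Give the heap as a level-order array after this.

[89, 84, 62, 78, 59, 52, 22, 65]

sift down from index 3: already satisfies heap property
sift down from index 2:
  22 vs larger child 62 at index 6, swap → [78, 59, 62, 84, 89, 52, 22, 65]
sift down from index 1:
  59 vs larger child 89 at index 4, swap → [78, 89, 62, 84, 59, 52, 22, 65]
sift down from index 0:
  78 vs larger child 89 at index 1, swap → [89, 78, 62, 84, 59, 52, 22, 65]
  78 vs larger child 84 at index 3, swap → [89, 84, 62, 78, 59, 52, 22, 65]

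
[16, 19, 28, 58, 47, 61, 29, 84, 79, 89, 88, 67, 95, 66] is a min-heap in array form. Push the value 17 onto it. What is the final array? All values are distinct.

append 17 at index 14 → [16, 19, 28, 58, 47, 61, 29, 84, 79, 89, 88, 67, 95, 66, 17]
17 < parent 29 at index 6, swap → [16, 19, 28, 58, 47, 61, 17, 84, 79, 89, 88, 67, 95, 66, 29]
17 < parent 28 at index 2, swap → [16, 19, 17, 58, 47, 61, 28, 84, 79, 89, 88, 67, 95, 66, 29]

[16, 19, 17, 58, 47, 61, 28, 84, 79, 89, 88, 67, 95, 66, 29]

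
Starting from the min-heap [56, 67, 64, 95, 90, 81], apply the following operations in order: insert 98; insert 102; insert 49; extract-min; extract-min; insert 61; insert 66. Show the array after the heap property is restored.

[61, 64, 81, 66, 90, 102, 98, 95, 67]

insert 98:
  append 98 at index 6 → [56, 67, 64, 95, 90, 81, 98] (no swap needed)
insert 102:
  append 102 at index 7 → [56, 67, 64, 95, 90, 81, 98, 102] (no swap needed)
insert 49:
  append 49 at index 8 → [56, 67, 64, 95, 90, 81, 98, 102, 49]
  49 < parent 95 at index 3, swap → [56, 67, 64, 49, 90, 81, 98, 102, 95]
  49 < parent 67 at index 1, swap → [56, 49, 64, 67, 90, 81, 98, 102, 95]
  49 < parent 56 at index 0, swap → [49, 56, 64, 67, 90, 81, 98, 102, 95]
extract-min → returns 49:
  remove root 49; move last element 95 to root → [95, 56, 64, 67, 90, 81, 98, 102]
  95 vs smaller child 56 at index 1, swap → [56, 95, 64, 67, 90, 81, 98, 102]
  95 vs smaller child 67 at index 3, swap → [56, 67, 64, 95, 90, 81, 98, 102]
extract-min → returns 56:
  remove root 56; move last element 102 to root → [102, 67, 64, 95, 90, 81, 98]
  102 vs smaller child 64 at index 2, swap → [64, 67, 102, 95, 90, 81, 98]
  102 vs smaller child 81 at index 5, swap → [64, 67, 81, 95, 90, 102, 98]
insert 61:
  append 61 at index 7 → [64, 67, 81, 95, 90, 102, 98, 61]
  61 < parent 95 at index 3, swap → [64, 67, 81, 61, 90, 102, 98, 95]
  61 < parent 67 at index 1, swap → [64, 61, 81, 67, 90, 102, 98, 95]
  61 < parent 64 at index 0, swap → [61, 64, 81, 67, 90, 102, 98, 95]
insert 66:
  append 66 at index 8 → [61, 64, 81, 67, 90, 102, 98, 95, 66]
  66 < parent 67 at index 3, swap → [61, 64, 81, 66, 90, 102, 98, 95, 67]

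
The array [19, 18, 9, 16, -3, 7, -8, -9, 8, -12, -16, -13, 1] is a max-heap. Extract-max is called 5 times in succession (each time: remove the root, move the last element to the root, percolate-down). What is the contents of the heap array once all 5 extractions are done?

[7, 1, -8, -9, -3, -16, -13, -12]

extract-max #1 returns 19:
  remove root 19; move last element 1 to root → [1, 18, 9, 16, -3, 7, -8, -9, 8, -12, -16, -13]
  1 vs larger child 18 at index 1, swap → [18, 1, 9, 16, -3, 7, -8, -9, 8, -12, -16, -13]
  1 vs larger child 16 at index 3, swap → [18, 16, 9, 1, -3, 7, -8, -9, 8, -12, -16, -13]
  1 vs larger child 8 at index 8, swap → [18, 16, 9, 8, -3, 7, -8, -9, 1, -12, -16, -13]
extract-max #2 returns 18:
  remove root 18; move last element -13 to root → [-13, 16, 9, 8, -3, 7, -8, -9, 1, -12, -16]
  -13 vs larger child 16 at index 1, swap → [16, -13, 9, 8, -3, 7, -8, -9, 1, -12, -16]
  -13 vs larger child 8 at index 3, swap → [16, 8, 9, -13, -3, 7, -8, -9, 1, -12, -16]
  -13 vs larger child 1 at index 8, swap → [16, 8, 9, 1, -3, 7, -8, -9, -13, -12, -16]
extract-max #3 returns 16:
  remove root 16; move last element -16 to root → [-16, 8, 9, 1, -3, 7, -8, -9, -13, -12]
  -16 vs larger child 9 at index 2, swap → [9, 8, -16, 1, -3, 7, -8, -9, -13, -12]
  -16 vs larger child 7 at index 5, swap → [9, 8, 7, 1, -3, -16, -8, -9, -13, -12]
extract-max #4 returns 9:
  remove root 9; move last element -12 to root → [-12, 8, 7, 1, -3, -16, -8, -9, -13]
  -12 vs larger child 8 at index 1, swap → [8, -12, 7, 1, -3, -16, -8, -9, -13]
  -12 vs larger child 1 at index 3, swap → [8, 1, 7, -12, -3, -16, -8, -9, -13]
  -12 vs larger child -9 at index 7, swap → [8, 1, 7, -9, -3, -16, -8, -12, -13]
extract-max #5 returns 8:
  remove root 8; move last element -13 to root → [-13, 1, 7, -9, -3, -16, -8, -12]
  -13 vs larger child 7 at index 2, swap → [7, 1, -13, -9, -3, -16, -8, -12]
  -13 vs larger child -8 at index 6, swap → [7, 1, -8, -9, -3, -16, -13, -12]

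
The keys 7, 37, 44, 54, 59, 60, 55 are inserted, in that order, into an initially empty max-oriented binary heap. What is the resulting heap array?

Insert 7:
  append 7 at index 0 → [7] (no swap needed)
Insert 37:
  append 37 at index 1 → [7, 37]
  37 > parent 7 at index 0, swap → [37, 7]
Insert 44:
  append 44 at index 2 → [37, 7, 44]
  44 > parent 37 at index 0, swap → [44, 7, 37]
Insert 54:
  append 54 at index 3 → [44, 7, 37, 54]
  54 > parent 7 at index 1, swap → [44, 54, 37, 7]
  54 > parent 44 at index 0, swap → [54, 44, 37, 7]
Insert 59:
  append 59 at index 4 → [54, 44, 37, 7, 59]
  59 > parent 44 at index 1, swap → [54, 59, 37, 7, 44]
  59 > parent 54 at index 0, swap → [59, 54, 37, 7, 44]
Insert 60:
  append 60 at index 5 → [59, 54, 37, 7, 44, 60]
  60 > parent 37 at index 2, swap → [59, 54, 60, 7, 44, 37]
  60 > parent 59 at index 0, swap → [60, 54, 59, 7, 44, 37]
Insert 55:
  append 55 at index 6 → [60, 54, 59, 7, 44, 37, 55] (no swap needed)

[60, 54, 59, 7, 44, 37, 55]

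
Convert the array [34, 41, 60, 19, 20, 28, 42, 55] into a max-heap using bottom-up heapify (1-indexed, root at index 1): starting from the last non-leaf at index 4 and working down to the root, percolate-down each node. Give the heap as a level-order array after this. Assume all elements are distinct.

sift down from index 4:
  19 vs only child 55 at index 8, swap → [34, 41, 60, 55, 20, 28, 42, 19]
sift down from index 3: already satisfies heap property
sift down from index 2:
  41 vs larger child 55 at index 4, swap → [34, 55, 60, 41, 20, 28, 42, 19]
sift down from index 1:
  34 vs larger child 60 at index 3, swap → [60, 55, 34, 41, 20, 28, 42, 19]
  34 vs larger child 42 at index 7, swap → [60, 55, 42, 41, 20, 28, 34, 19]

[60, 55, 42, 41, 20, 28, 34, 19]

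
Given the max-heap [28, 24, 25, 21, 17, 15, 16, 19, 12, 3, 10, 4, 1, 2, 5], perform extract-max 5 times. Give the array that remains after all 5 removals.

extract-max #1 returns 28:
  remove root 28; move last element 5 to root → [5, 24, 25, 21, 17, 15, 16, 19, 12, 3, 10, 4, 1, 2]
  5 vs larger child 25 at index 2, swap → [25, 24, 5, 21, 17, 15, 16, 19, 12, 3, 10, 4, 1, 2]
  5 vs larger child 16 at index 6, swap → [25, 24, 16, 21, 17, 15, 5, 19, 12, 3, 10, 4, 1, 2]
extract-max #2 returns 25:
  remove root 25; move last element 2 to root → [2, 24, 16, 21, 17, 15, 5, 19, 12, 3, 10, 4, 1]
  2 vs larger child 24 at index 1, swap → [24, 2, 16, 21, 17, 15, 5, 19, 12, 3, 10, 4, 1]
  2 vs larger child 21 at index 3, swap → [24, 21, 16, 2, 17, 15, 5, 19, 12, 3, 10, 4, 1]
  2 vs larger child 19 at index 7, swap → [24, 21, 16, 19, 17, 15, 5, 2, 12, 3, 10, 4, 1]
extract-max #3 returns 24:
  remove root 24; move last element 1 to root → [1, 21, 16, 19, 17, 15, 5, 2, 12, 3, 10, 4]
  1 vs larger child 21 at index 1, swap → [21, 1, 16, 19, 17, 15, 5, 2, 12, 3, 10, 4]
  1 vs larger child 19 at index 3, swap → [21, 19, 16, 1, 17, 15, 5, 2, 12, 3, 10, 4]
  1 vs larger child 12 at index 8, swap → [21, 19, 16, 12, 17, 15, 5, 2, 1, 3, 10, 4]
extract-max #4 returns 21:
  remove root 21; move last element 4 to root → [4, 19, 16, 12, 17, 15, 5, 2, 1, 3, 10]
  4 vs larger child 19 at index 1, swap → [19, 4, 16, 12, 17, 15, 5, 2, 1, 3, 10]
  4 vs larger child 17 at index 4, swap → [19, 17, 16, 12, 4, 15, 5, 2, 1, 3, 10]
  4 vs larger child 10 at index 10, swap → [19, 17, 16, 12, 10, 15, 5, 2, 1, 3, 4]
extract-max #5 returns 19:
  remove root 19; move last element 4 to root → [4, 17, 16, 12, 10, 15, 5, 2, 1, 3]
  4 vs larger child 17 at index 1, swap → [17, 4, 16, 12, 10, 15, 5, 2, 1, 3]
  4 vs larger child 12 at index 3, swap → [17, 12, 16, 4, 10, 15, 5, 2, 1, 3]

[17, 12, 16, 4, 10, 15, 5, 2, 1, 3]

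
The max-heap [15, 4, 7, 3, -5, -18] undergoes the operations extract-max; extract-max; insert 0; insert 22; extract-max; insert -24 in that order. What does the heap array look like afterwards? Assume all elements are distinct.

extract-max → returns 15:
  remove root 15; move last element -18 to root → [-18, 4, 7, 3, -5]
  -18 vs larger child 7 at index 2, swap → [7, 4, -18, 3, -5]
extract-max → returns 7:
  remove root 7; move last element -5 to root → [-5, 4, -18, 3]
  -5 vs larger child 4 at index 1, swap → [4, -5, -18, 3]
  -5 vs only child 3 at index 3, swap → [4, 3, -18, -5]
insert 0:
  append 0 at index 4 → [4, 3, -18, -5, 0] (no swap needed)
insert 22:
  append 22 at index 5 → [4, 3, -18, -5, 0, 22]
  22 > parent -18 at index 2, swap → [4, 3, 22, -5, 0, -18]
  22 > parent 4 at index 0, swap → [22, 3, 4, -5, 0, -18]
extract-max → returns 22:
  remove root 22; move last element -18 to root → [-18, 3, 4, -5, 0]
  -18 vs larger child 4 at index 2, swap → [4, 3, -18, -5, 0]
insert -24:
  append -24 at index 5 → [4, 3, -18, -5, 0, -24] (no swap needed)

[4, 3, -18, -5, 0, -24]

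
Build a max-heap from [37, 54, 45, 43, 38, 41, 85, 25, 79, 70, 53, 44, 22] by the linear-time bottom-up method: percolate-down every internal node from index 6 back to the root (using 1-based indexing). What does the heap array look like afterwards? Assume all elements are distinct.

[85, 79, 45, 54, 70, 44, 37, 25, 43, 38, 53, 41, 22]

sift down from index 6:
  41 vs larger child 44 at index 12, swap → [37, 54, 45, 43, 38, 44, 85, 25, 79, 70, 53, 41, 22]
sift down from index 5:
  38 vs larger child 70 at index 10, swap → [37, 54, 45, 43, 70, 44, 85, 25, 79, 38, 53, 41, 22]
sift down from index 4:
  43 vs larger child 79 at index 9, swap → [37, 54, 45, 79, 70, 44, 85, 25, 43, 38, 53, 41, 22]
sift down from index 3:
  45 vs larger child 85 at index 7, swap → [37, 54, 85, 79, 70, 44, 45, 25, 43, 38, 53, 41, 22]
sift down from index 2:
  54 vs larger child 79 at index 4, swap → [37, 79, 85, 54, 70, 44, 45, 25, 43, 38, 53, 41, 22]
sift down from index 1:
  37 vs larger child 85 at index 3, swap → [85, 79, 37, 54, 70, 44, 45, 25, 43, 38, 53, 41, 22]
  37 vs larger child 45 at index 7, swap → [85, 79, 45, 54, 70, 44, 37, 25, 43, 38, 53, 41, 22]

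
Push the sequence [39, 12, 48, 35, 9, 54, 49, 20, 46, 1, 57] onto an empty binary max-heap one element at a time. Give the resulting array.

[57, 54, 49, 35, 46, 39, 48, 12, 20, 1, 9]

Insert 39:
  append 39 at index 0 → [39] (no swap needed)
Insert 12:
  append 12 at index 1 → [39, 12] (no swap needed)
Insert 48:
  append 48 at index 2 → [39, 12, 48]
  48 > parent 39 at index 0, swap → [48, 12, 39]
Insert 35:
  append 35 at index 3 → [48, 12, 39, 35]
  35 > parent 12 at index 1, swap → [48, 35, 39, 12]
Insert 9:
  append 9 at index 4 → [48, 35, 39, 12, 9] (no swap needed)
Insert 54:
  append 54 at index 5 → [48, 35, 39, 12, 9, 54]
  54 > parent 39 at index 2, swap → [48, 35, 54, 12, 9, 39]
  54 > parent 48 at index 0, swap → [54, 35, 48, 12, 9, 39]
Insert 49:
  append 49 at index 6 → [54, 35, 48, 12, 9, 39, 49]
  49 > parent 48 at index 2, swap → [54, 35, 49, 12, 9, 39, 48]
Insert 20:
  append 20 at index 7 → [54, 35, 49, 12, 9, 39, 48, 20]
  20 > parent 12 at index 3, swap → [54, 35, 49, 20, 9, 39, 48, 12]
Insert 46:
  append 46 at index 8 → [54, 35, 49, 20, 9, 39, 48, 12, 46]
  46 > parent 20 at index 3, swap → [54, 35, 49, 46, 9, 39, 48, 12, 20]
  46 > parent 35 at index 1, swap → [54, 46, 49, 35, 9, 39, 48, 12, 20]
Insert 1:
  append 1 at index 9 → [54, 46, 49, 35, 9, 39, 48, 12, 20, 1] (no swap needed)
Insert 57:
  append 57 at index 10 → [54, 46, 49, 35, 9, 39, 48, 12, 20, 1, 57]
  57 > parent 9 at index 4, swap → [54, 46, 49, 35, 57, 39, 48, 12, 20, 1, 9]
  57 > parent 46 at index 1, swap → [54, 57, 49, 35, 46, 39, 48, 12, 20, 1, 9]
  57 > parent 54 at index 0, swap → [57, 54, 49, 35, 46, 39, 48, 12, 20, 1, 9]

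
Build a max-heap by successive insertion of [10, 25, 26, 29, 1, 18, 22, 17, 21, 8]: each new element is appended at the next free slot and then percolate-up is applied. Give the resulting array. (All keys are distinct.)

Insert 10:
  append 10 at index 0 → [10] (no swap needed)
Insert 25:
  append 25 at index 1 → [10, 25]
  25 > parent 10 at index 0, swap → [25, 10]
Insert 26:
  append 26 at index 2 → [25, 10, 26]
  26 > parent 25 at index 0, swap → [26, 10, 25]
Insert 29:
  append 29 at index 3 → [26, 10, 25, 29]
  29 > parent 10 at index 1, swap → [26, 29, 25, 10]
  29 > parent 26 at index 0, swap → [29, 26, 25, 10]
Insert 1:
  append 1 at index 4 → [29, 26, 25, 10, 1] (no swap needed)
Insert 18:
  append 18 at index 5 → [29, 26, 25, 10, 1, 18] (no swap needed)
Insert 22:
  append 22 at index 6 → [29, 26, 25, 10, 1, 18, 22] (no swap needed)
Insert 17:
  append 17 at index 7 → [29, 26, 25, 10, 1, 18, 22, 17]
  17 > parent 10 at index 3, swap → [29, 26, 25, 17, 1, 18, 22, 10]
Insert 21:
  append 21 at index 8 → [29, 26, 25, 17, 1, 18, 22, 10, 21]
  21 > parent 17 at index 3, swap → [29, 26, 25, 21, 1, 18, 22, 10, 17]
Insert 8:
  append 8 at index 9 → [29, 26, 25, 21, 1, 18, 22, 10, 17, 8]
  8 > parent 1 at index 4, swap → [29, 26, 25, 21, 8, 18, 22, 10, 17, 1]

[29, 26, 25, 21, 8, 18, 22, 10, 17, 1]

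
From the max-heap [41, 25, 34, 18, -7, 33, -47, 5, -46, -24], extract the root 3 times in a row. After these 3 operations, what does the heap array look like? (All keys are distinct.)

[25, 18, -24, 5, -7, -46, -47]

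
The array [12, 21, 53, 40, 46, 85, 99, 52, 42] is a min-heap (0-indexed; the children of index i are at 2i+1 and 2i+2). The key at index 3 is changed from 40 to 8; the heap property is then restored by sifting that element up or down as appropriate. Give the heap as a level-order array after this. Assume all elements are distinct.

set index 3 from 40 to 8 → [12, 21, 53, 8, 46, 85, 99, 52, 42]
8 < parent 21 at index 1, swap → [12, 8, 53, 21, 46, 85, 99, 52, 42]
8 < parent 12 at index 0, swap → [8, 12, 53, 21, 46, 85, 99, 52, 42]

[8, 12, 53, 21, 46, 85, 99, 52, 42]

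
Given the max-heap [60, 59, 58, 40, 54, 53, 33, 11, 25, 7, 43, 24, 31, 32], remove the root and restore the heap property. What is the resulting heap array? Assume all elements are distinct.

[59, 54, 58, 40, 43, 53, 33, 11, 25, 7, 32, 24, 31]

remove root 60; move last element 32 to root → [32, 59, 58, 40, 54, 53, 33, 11, 25, 7, 43, 24, 31]
32 vs larger child 59 at index 1, swap → [59, 32, 58, 40, 54, 53, 33, 11, 25, 7, 43, 24, 31]
32 vs larger child 54 at index 4, swap → [59, 54, 58, 40, 32, 53, 33, 11, 25, 7, 43, 24, 31]
32 vs larger child 43 at index 10, swap → [59, 54, 58, 40, 43, 53, 33, 11, 25, 7, 32, 24, 31]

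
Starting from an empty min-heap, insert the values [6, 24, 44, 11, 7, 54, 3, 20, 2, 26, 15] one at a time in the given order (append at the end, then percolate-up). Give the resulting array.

Insert 6:
  append 6 at index 0 → [6] (no swap needed)
Insert 24:
  append 24 at index 1 → [6, 24] (no swap needed)
Insert 44:
  append 44 at index 2 → [6, 24, 44] (no swap needed)
Insert 11:
  append 11 at index 3 → [6, 24, 44, 11]
  11 < parent 24 at index 1, swap → [6, 11, 44, 24]
Insert 7:
  append 7 at index 4 → [6, 11, 44, 24, 7]
  7 < parent 11 at index 1, swap → [6, 7, 44, 24, 11]
Insert 54:
  append 54 at index 5 → [6, 7, 44, 24, 11, 54] (no swap needed)
Insert 3:
  append 3 at index 6 → [6, 7, 44, 24, 11, 54, 3]
  3 < parent 44 at index 2, swap → [6, 7, 3, 24, 11, 54, 44]
  3 < parent 6 at index 0, swap → [3, 7, 6, 24, 11, 54, 44]
Insert 20:
  append 20 at index 7 → [3, 7, 6, 24, 11, 54, 44, 20]
  20 < parent 24 at index 3, swap → [3, 7, 6, 20, 11, 54, 44, 24]
Insert 2:
  append 2 at index 8 → [3, 7, 6, 20, 11, 54, 44, 24, 2]
  2 < parent 20 at index 3, swap → [3, 7, 6, 2, 11, 54, 44, 24, 20]
  2 < parent 7 at index 1, swap → [3, 2, 6, 7, 11, 54, 44, 24, 20]
  2 < parent 3 at index 0, swap → [2, 3, 6, 7, 11, 54, 44, 24, 20]
Insert 26:
  append 26 at index 9 → [2, 3, 6, 7, 11, 54, 44, 24, 20, 26] (no swap needed)
Insert 15:
  append 15 at index 10 → [2, 3, 6, 7, 11, 54, 44, 24, 20, 26, 15] (no swap needed)

[2, 3, 6, 7, 11, 54, 44, 24, 20, 26, 15]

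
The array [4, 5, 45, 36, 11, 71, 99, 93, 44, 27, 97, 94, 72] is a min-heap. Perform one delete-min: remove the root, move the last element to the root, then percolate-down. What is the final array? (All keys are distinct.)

[5, 11, 45, 36, 27, 71, 99, 93, 44, 72, 97, 94]

remove root 4; move last element 72 to root → [72, 5, 45, 36, 11, 71, 99, 93, 44, 27, 97, 94]
72 vs smaller child 5 at index 1, swap → [5, 72, 45, 36, 11, 71, 99, 93, 44, 27, 97, 94]
72 vs smaller child 11 at index 4, swap → [5, 11, 45, 36, 72, 71, 99, 93, 44, 27, 97, 94]
72 vs smaller child 27 at index 9, swap → [5, 11, 45, 36, 27, 71, 99, 93, 44, 72, 97, 94]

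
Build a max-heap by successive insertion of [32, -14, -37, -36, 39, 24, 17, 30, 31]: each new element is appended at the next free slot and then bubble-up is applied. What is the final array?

Insert 32:
  append 32 at index 0 → [32] (no swap needed)
Insert -14:
  append -14 at index 1 → [32, -14] (no swap needed)
Insert -37:
  append -37 at index 2 → [32, -14, -37] (no swap needed)
Insert -36:
  append -36 at index 3 → [32, -14, -37, -36] (no swap needed)
Insert 39:
  append 39 at index 4 → [32, -14, -37, -36, 39]
  39 > parent -14 at index 1, swap → [32, 39, -37, -36, -14]
  39 > parent 32 at index 0, swap → [39, 32, -37, -36, -14]
Insert 24:
  append 24 at index 5 → [39, 32, -37, -36, -14, 24]
  24 > parent -37 at index 2, swap → [39, 32, 24, -36, -14, -37]
Insert 17:
  append 17 at index 6 → [39, 32, 24, -36, -14, -37, 17] (no swap needed)
Insert 30:
  append 30 at index 7 → [39, 32, 24, -36, -14, -37, 17, 30]
  30 > parent -36 at index 3, swap → [39, 32, 24, 30, -14, -37, 17, -36]
Insert 31:
  append 31 at index 8 → [39, 32, 24, 30, -14, -37, 17, -36, 31]
  31 > parent 30 at index 3, swap → [39, 32, 24, 31, -14, -37, 17, -36, 30]

[39, 32, 24, 31, -14, -37, 17, -36, 30]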